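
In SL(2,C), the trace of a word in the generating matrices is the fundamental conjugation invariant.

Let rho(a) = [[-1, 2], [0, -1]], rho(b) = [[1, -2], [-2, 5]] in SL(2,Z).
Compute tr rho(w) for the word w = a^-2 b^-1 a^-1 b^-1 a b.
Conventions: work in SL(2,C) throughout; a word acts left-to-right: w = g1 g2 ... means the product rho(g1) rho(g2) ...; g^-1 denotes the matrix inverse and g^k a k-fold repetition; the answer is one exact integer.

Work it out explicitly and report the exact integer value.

rho(a^-1) = [[-1, -2], [0, -1]]
... * rho(a^-1) = [[-1, -2], [0, -1]]  ->  [[1, 4], [0, 1]]
... * rho(b^-1) = [[5, 2], [2, 1]]  ->  [[13, 6], [2, 1]]
... * rho(a^-1) = [[-1, -2], [0, -1]]  ->  [[-13, -32], [-2, -5]]
... * rho(b^-1) = [[5, 2], [2, 1]]  ->  [[-129, -58], [-20, -9]]
... * rho(a) = [[-1, 2], [0, -1]]  ->  [[129, -200], [20, -31]]
... * rho(b) = [[1, -2], [-2, 5]]  ->  [[529, -1258], [82, -195]]
tr = 529 + -195 = 334

334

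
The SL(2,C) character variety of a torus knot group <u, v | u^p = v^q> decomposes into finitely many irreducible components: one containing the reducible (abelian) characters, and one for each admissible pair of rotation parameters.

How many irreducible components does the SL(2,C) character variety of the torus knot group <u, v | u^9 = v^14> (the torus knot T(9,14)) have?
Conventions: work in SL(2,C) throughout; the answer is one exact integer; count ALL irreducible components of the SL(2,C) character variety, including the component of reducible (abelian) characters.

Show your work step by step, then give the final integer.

Gamma = < u, v | u^9 = v^14 > (torus knot T(9,14)); the central element u^9 = v^14 acts as +I or -I in any irreducible SL(2,C) representation.
On an irreducible component, tr(u) is locked at 2*cos(pi*alpha/9) for some alpha in 1..8, and tr(v) at 2*cos(pi*beta/14) for some beta in 1..13.
u^9 = (-1)^alpha I and v^14 = (-1)^beta I must agree, so alpha and beta have equal parity.
Enumerate parity-matched pairs: 4*7 odd-odd plus 4*6 even-even gives 52.
components with irreducible characters: 52; plus the single component of reducible (abelian) characters: total 53.

53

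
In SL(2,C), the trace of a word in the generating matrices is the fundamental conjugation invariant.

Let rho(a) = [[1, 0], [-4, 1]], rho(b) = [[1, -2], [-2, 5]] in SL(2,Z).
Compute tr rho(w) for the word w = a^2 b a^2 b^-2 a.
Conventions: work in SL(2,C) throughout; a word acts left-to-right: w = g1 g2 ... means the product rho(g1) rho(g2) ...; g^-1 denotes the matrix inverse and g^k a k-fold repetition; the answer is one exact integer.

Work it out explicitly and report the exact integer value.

-2338

rho(a) = [[1, 0], [-4, 1]]
... * rho(a) = [[1, 0], [-4, 1]]  ->  [[1, 0], [-8, 1]]
... * rho(b) = [[1, -2], [-2, 5]]  ->  [[1, -2], [-10, 21]]
... * rho(a) = [[1, 0], [-4, 1]]  ->  [[9, -2], [-94, 21]]
... * rho(a) = [[1, 0], [-4, 1]]  ->  [[17, -2], [-178, 21]]
... * rho(b^-1) = [[5, 2], [2, 1]]  ->  [[81, 32], [-848, -335]]
... * rho(b^-1) = [[5, 2], [2, 1]]  ->  [[469, 194], [-4910, -2031]]
... * rho(a) = [[1, 0], [-4, 1]]  ->  [[-307, 194], [3214, -2031]]
tr = -307 + -2031 = -2338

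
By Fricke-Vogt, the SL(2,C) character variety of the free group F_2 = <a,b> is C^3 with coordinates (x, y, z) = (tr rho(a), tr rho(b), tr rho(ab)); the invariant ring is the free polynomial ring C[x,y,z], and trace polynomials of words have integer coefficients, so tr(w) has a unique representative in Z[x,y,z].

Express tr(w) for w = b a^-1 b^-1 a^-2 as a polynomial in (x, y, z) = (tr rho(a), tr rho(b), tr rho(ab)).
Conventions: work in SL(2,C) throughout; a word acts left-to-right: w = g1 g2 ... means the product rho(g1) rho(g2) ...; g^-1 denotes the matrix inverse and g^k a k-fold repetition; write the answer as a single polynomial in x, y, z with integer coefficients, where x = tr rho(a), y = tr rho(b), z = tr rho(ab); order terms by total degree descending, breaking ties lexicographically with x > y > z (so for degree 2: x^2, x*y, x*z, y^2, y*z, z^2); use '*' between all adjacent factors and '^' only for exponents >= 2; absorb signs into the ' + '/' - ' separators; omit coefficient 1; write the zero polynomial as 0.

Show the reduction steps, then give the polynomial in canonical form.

apply: tr(a^-1) = tr(a) = x
use: tr(a^-2) = tr(a^-1) tr(a) - tr(1) = x^2 - 2
use: tr(b a b) = tr(b) tr(a b) - tr(a) = y*z - x
use: tr(b a b a) = tr(b a) tr(b a) - tr(1)   [split at repeated b] = z^2 - 2
use: tr(a^-1 b a b) = tr(b a b) tr(a) - tr(b a b a) = x*y*z - x^2 - z^2 + 2
tr(b a b^-1 a^-1) = tr(a^-1 b a) tr(b) - tr(a^-1 b a b) = -x*y*z + x^2 + y^2 + z^2 - 2
tr(b^-1 a^-2 b a) = tr(b a b^-1 a^-1) tr(a) - tr(b a b^-1) = -x^2*y*z + x^3 + x*y^2 + x*z^2 - 3*x
use: tr(b a^-1 b^-1 a^-2) = tr(b^-1 a^-2 b) tr(a) - tr(b^-1 a^-2 b a) = x^2*y*z - x*y^2 - x*z^2 + x

x^2*y*z - x*y^2 - x*z^2 + x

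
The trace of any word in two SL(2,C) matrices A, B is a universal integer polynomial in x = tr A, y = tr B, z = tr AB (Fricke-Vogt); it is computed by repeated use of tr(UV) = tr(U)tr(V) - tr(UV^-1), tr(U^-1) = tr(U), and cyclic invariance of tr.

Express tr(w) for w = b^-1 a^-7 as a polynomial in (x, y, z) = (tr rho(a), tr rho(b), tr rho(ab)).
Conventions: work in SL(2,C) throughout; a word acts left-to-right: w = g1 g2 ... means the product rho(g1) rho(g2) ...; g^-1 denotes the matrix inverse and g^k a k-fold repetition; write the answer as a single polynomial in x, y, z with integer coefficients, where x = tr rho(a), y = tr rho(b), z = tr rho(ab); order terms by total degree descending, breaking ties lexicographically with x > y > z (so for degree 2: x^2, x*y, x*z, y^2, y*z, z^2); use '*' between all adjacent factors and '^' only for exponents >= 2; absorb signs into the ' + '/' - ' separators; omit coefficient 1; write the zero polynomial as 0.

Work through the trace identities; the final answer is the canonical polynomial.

x^6*z - x^5*y - 5*x^4*z + 4*x^3*y + 6*x^2*z - 3*x*y - z

trace(a^-1) = trace(a) = x
reduce: trace(a^-2) = trace(a^-1) trace(a) - trace(1) = x^2 - 2
reduce: trace(a^-3) = trace(a^-2) trace(a) - trace(a^-1) = x^3 - 3*x
trace(a^-4) = trace(a^-3) trace(a) - trace(a^-2) = x^4 - 4*x^2 + 2
trace(a^-5) = trace(a^-4) trace(a) - trace(a^-3) = x^5 - 5*x^3 + 5*x
reduce: trace(b a^-1) = trace(b) trace(a) - trace(b a) = x*y - z
trace(a^-2 b) = trace(b a^-1) trace(a) - trace(b) = x^2*y - x*z - y
trace(a^-3 b) = trace(a^-2 b) trace(a) - trace(a^-2 b a) = x^3*y - x^2*z - 2*x*y + z
trace(a^-3 b a^-1) = trace(a^-3 b) trace(a) - trace(a^-3 b a) = x^4*y - x^3*z - 3*x^2*y + 2*x*z + y
reduce: trace(a^-5 b) = trace(a^-3 b a^-1) trace(a) - trace(a^-3 b) = x^5*y - x^4*z - 4*x^3*y + 3*x^2*z + 3*x*y - z
trace(a^-1 b^-1 a^-4) = trace(a^-5) trace(b) - trace(a^-5 b) = x^4*z - x^3*y - 3*x^2*z + 2*x*y + z
trace(a^-1 b^-1 a^-3) = trace(a^-4) trace(b) - trace(a^-4 b) = x^3*z - x^2*y - 2*x*z + y
reduce: trace(a^-6 b^-1) = trace(a^-1 b^-1 a^-4) trace(a) - trace(a^-1 b^-1 a^-3) = x^5*z - x^4*y - 4*x^3*z + 3*x^2*y + 3*x*z - y
trace(b^-1 a^-7) = trace(a^-6 b^-1) trace(a) - trace(a^-6 b^-1 a) = x^6*z - x^5*y - 5*x^4*z + 4*x^3*y + 6*x^2*z - 3*x*y - z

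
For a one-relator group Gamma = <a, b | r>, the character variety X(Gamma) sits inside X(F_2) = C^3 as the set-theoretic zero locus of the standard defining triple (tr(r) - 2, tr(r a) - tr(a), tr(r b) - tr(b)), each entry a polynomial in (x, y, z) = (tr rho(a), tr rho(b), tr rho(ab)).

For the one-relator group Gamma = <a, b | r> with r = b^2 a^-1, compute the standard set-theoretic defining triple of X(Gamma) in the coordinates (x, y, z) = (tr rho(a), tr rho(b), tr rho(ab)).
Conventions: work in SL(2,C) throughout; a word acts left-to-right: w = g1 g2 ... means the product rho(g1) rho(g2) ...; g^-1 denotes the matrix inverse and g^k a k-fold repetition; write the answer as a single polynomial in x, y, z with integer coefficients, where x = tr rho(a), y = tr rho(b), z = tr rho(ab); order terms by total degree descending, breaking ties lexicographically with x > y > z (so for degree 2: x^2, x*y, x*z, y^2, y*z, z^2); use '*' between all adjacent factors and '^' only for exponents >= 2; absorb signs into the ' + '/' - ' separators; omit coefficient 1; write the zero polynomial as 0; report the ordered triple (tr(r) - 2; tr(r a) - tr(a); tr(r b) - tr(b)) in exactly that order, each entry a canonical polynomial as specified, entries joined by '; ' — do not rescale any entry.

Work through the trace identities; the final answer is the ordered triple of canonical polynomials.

tr(b^2) = tr(b)*tr(b) - tr(1) = y^2 - 2
tr(b^2 a) = tr(b)*tr(a b) - tr(a) = y*z - x
tr(b^2 a^-1) = tr(b^2)*tr(a) - tr(b^2 a) = x*y^2 - y*z - x
tr(b^3) = tr(b)*tr(b^2) - tr(b)   [square of b] = y^3 - 3*y
tr(b^3 a) = tr(b)*tr(b a b) - tr(b a)   [square of b] = y^2*z - x*y - z
tr(b^2 a^-1 b) = tr(b^3)*tr(a) - tr(b^3 a)   [inverse elimination on a] = x*y^3 - y^2*z - 2*x*y + z
assemble the triple (tr(r) - 2; tr(r a) - x; tr(r b) - y)

x*y^2 - y*z - x - 2; y^2 - x - 2; x*y^3 - y^2*z - 2*x*y - y + z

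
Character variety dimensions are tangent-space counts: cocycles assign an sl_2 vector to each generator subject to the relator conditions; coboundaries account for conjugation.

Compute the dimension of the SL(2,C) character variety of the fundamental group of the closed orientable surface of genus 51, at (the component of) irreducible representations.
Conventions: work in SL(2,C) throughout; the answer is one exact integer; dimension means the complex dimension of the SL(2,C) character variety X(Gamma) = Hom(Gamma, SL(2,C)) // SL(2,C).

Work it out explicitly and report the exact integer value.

pi_1 of the closed genus-51 surface has 102 generators bound by the single product-of-commutators relator.
Unconstrained cocycle data is one sl_2 vector per generator (306 dimensions), cut by the relator condition d_2(z) = 0.
At an irreducible rho, H^2 = coker(d_2) vanishes (Poincare duality: H^2 is dual to H^0 = invariants = 0), so d_2 is surjective onto sl_2 and dim Z^1 = 306 - 3 = 303.
Coboundaries contribute dim B^1 = 3 (injective at irreducible rho).
Hence dim X = 303 - 3 = 300.

300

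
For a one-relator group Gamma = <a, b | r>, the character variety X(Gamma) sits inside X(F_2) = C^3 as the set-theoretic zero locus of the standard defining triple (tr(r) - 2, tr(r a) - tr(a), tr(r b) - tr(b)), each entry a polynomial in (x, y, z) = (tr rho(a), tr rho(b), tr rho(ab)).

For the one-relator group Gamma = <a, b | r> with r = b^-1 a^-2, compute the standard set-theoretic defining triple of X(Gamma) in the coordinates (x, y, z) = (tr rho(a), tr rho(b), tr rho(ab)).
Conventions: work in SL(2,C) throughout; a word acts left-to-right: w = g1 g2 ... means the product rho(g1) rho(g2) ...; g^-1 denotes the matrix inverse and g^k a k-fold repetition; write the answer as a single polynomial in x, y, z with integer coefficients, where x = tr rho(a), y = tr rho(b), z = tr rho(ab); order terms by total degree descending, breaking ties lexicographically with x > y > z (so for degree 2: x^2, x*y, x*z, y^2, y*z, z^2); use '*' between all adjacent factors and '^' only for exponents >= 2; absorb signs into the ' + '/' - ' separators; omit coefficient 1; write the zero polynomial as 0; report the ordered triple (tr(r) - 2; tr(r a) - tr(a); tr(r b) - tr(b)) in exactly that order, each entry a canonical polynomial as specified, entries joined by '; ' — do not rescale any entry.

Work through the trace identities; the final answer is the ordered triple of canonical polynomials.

tr(a^-1) = tr(a) = x
reduce: tr(a^-1 b) = tr(b) tr(a) - tr(b a)   [inverse elimination on a] = x*y - z
tr(a^-1 b^-1) = tr(a^-1) tr(b) - tr(a^-1 b)   [inverse elimination on b] = z
so tr(b^-1 a^-2) = tr(a^-1 b^-1) tr(a) - tr(a^-1 b^-1 a)   [inverse elimination on a] = x*z - y
tr(a^-2) = tr(a^-1) tr(a) - tr(1)  (eliminate a^-1) = x^2 - 2
assemble the triple (tr(r) - 2; tr(r a) - x; tr(r b) - y)

x*z - y - 2; -x + z; x^2 - y - 2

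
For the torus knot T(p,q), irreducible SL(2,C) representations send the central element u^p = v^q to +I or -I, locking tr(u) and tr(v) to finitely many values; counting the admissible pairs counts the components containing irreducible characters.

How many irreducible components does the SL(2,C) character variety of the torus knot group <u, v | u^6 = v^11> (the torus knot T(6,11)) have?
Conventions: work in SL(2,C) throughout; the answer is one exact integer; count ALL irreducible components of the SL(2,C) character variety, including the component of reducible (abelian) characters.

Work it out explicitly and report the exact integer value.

26

In the torus knot group T(6,11), u^6 = v^11 is central, so an irreducible representation sends it to +I or -I (Schur).
This locks tr(u) to 2*cos(pi*alpha/6), alpha in 1..5, and tr(v) to 2*cos(pi*beta/11), beta in 1..10, on each component of irreducible characters.
The two central values (-1)^alpha I and (-1)^beta I must be the same matrix, so alpha and beta share a parity.
Counting: 3 odd alphas x 5 odd betas + 2 even alphas x 5 even betas = 15 + 10 = 25.
Total: 25 irreducible-character components + 1 reducible (abelian) component = 26.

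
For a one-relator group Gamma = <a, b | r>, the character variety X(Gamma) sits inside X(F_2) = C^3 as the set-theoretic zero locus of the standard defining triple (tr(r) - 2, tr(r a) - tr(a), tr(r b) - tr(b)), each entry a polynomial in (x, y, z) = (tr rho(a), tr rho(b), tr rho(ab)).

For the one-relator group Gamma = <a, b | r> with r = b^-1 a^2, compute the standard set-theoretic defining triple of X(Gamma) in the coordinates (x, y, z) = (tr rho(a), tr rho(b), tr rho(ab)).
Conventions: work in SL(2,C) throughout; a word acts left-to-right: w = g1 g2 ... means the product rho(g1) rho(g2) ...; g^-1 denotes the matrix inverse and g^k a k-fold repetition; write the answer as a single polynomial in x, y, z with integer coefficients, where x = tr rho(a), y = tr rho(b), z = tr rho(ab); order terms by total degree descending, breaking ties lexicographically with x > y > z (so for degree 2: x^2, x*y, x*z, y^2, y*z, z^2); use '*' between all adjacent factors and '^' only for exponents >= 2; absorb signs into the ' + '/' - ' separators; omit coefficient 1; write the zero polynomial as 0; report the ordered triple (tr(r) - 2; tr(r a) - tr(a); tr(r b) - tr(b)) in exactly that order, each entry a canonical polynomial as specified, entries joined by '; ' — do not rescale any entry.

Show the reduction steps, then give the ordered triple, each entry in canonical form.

x^2*y - x*z - y - 2; x^3*y - x^2*z - 2*x*y - x + z; x^2 - y - 2

trace(a^2) = trace(a) * trace(a) - trace(1)   [square of a] = x^2 - 2
trace(a^2 b) = trace(a) * trace(b a) - trace(b)   [square of a] = x*z - y
trace(b^-1 a^2) = trace(a^2) * trace(b) - trace(a^2 b)   [inverse elimination on b] = x^2*y - x*z - y
trace(a^3) = trace(a) * trace(a^2) - trace(a)   [square of a] = x^3 - 3*x
trace(a^3 b) = trace(a) * trace(b a^2) - trace(b a)   [square of a] = x^2*z - x*y - z
trace(b^-1 a^3) = trace(a^3) * trace(b) - trace(a^3 b)   [inverse elimination on b] = x^3*y - x^2*z - 2*x*y + z
assemble the triple (trace(r) - 2; trace(r a) - x; trace(r b) - y)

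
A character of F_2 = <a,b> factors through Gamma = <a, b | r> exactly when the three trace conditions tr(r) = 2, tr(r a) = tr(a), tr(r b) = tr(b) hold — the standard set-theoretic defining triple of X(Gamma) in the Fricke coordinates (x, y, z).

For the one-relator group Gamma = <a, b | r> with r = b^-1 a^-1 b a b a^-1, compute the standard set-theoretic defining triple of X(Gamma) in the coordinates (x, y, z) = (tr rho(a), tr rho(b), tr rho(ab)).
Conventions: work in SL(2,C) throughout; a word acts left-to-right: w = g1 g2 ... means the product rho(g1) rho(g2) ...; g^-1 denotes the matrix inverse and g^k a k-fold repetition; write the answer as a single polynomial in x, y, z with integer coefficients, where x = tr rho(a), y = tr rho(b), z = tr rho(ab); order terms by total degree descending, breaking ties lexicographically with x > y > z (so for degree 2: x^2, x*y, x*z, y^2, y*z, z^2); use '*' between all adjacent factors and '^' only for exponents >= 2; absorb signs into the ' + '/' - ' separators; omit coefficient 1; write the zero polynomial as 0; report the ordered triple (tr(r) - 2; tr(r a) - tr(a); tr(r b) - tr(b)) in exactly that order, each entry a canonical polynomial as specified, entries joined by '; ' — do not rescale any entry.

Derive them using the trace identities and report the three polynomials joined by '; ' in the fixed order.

next, tr(b a b) = tr(b) * tr(a b) - tr(a) = y*z - x
next, tr(b a b a) = tr(b a) * tr(b a) - tr(1)   [split at repeated b] = z^2 - 2
tr(b a b a^-1) = tr(b a b) * tr(a) - tr(b a b a) = x*y*z - x^2 - z^2 + 2
and tr(a^-1 b a b a^-1) = tr(b a b a^-1) * tr(a) - tr(b a b) = x^2*y*z - x^3 - x*z^2 - y*z + 3*x
and tr(b^2 a b) = tr(b) * tr(b a b) - tr(b a) = y^2*z - x*y - z
tr(a b a) = tr(a) * tr(b a) - tr(b) = x*z - y
tr(b^2 a b a) = tr(b) * tr(a b a b) - tr(a b a) = y*z^2 - x*z - y
and tr(b a b a^-1 b) = tr(b^2 a b) * tr(a) - tr(b^2 a b a) = x*y^2*z - x^2*y - y*z^2 + y
tr(b a b a b a) = tr(a b a b) * tr(a b) - tr(b a)   [split at repeated a] = z^3 - 3*z
tr(b a b a^-1 b a) = tr(b a b a b) * tr(a) - tr(b a b a b a) = x*y*z^2 - x^2*z - z^3 - x*y + 3*z
next, tr(a^-1 b a b a^-1 b) = tr(b a b a^-1 b) * tr(a) - tr(b a b a^-1 b a) = x^2*y^2*z - x^3*y - 2*x*y*z^2 + x^2*z + z^3 + 2*x*y - 3*z
tr(b^-1 a^-1 b a b a^-1) = tr(a^-1 b a b a^-1) * tr(b) - tr(a^-1 b a b a^-1 b) = x*y*z^2 - x^2*z - y^2*z - z^3 + x*y + 3*z
assemble the triple (tr(r) - 2; tr(r a) - x; tr(r b) - y)

x*y*z^2 - x^2*z - y^2*z - z^3 + x*y + 3*z - 2; -x + y; x^2*y*z - x^3 - x*z^2 - y*z + 3*x - y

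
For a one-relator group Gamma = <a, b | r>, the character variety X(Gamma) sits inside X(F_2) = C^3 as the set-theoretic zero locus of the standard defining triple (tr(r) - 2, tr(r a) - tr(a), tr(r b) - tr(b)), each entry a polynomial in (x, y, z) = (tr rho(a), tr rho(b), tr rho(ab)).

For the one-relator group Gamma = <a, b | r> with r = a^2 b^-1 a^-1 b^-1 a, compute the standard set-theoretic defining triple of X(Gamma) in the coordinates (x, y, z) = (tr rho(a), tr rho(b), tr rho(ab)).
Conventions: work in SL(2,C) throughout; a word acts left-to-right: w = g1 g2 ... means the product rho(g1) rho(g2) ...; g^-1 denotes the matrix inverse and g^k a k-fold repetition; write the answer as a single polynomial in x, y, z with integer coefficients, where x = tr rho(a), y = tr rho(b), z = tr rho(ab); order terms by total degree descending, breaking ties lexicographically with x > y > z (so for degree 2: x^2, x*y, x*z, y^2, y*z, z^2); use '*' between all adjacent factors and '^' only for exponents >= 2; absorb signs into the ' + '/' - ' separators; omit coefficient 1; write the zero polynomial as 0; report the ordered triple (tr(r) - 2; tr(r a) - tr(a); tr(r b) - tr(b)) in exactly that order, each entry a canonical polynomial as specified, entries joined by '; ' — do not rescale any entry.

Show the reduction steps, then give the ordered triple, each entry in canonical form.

trace(a^2) = trace(a)*trace(a) - trace(1)   [square of a] = x^2 - 2
trace(a^3) = trace(a)*trace(a^2) - trace(a)   [square of a] = x^3 - 3*x
trace(a b a) = trace(a)*trace(b a) - trace(b)   [square of a] = x*z - y
so trace(a^3 b) = trace(a)*trace(a b a) - trace(a b)   [square of a] = x^2*z - x*y - z
trace(a^3 b^-1) = trace(a^3)*trace(b) - trace(a^3 b)   [inverse elimination on b] = x^3*y - x^2*z - 2*x*y + z
trace(b^-1 a^3 b^-1) = trace(a^3 b^-1)*trace(b) - trace(a^3)   [inverse elimination on b] = x^3*y^2 - x^2*y*z - x^3 - 2*x*y^2 + y*z + 3*x
trace(a^4) = trace(a)*trace(a^3) - trace(a^2)   [square of a] = x^4 - 4*x^2 + 2
trace(a^4 b) = trace(a)*trace(a^2 b a) - trace(a^2 b)   [square of a] = x^3*z - x^2*y - 2*x*z + y
trace(a^3 b^-1 a) = trace(a^4)*trace(b) - trace(a^4 b)   [inverse elimination on b] = x^4*y - x^3*z - 3*x^2*y + 2*x*z + y
so trace(b a b a) = trace(a b)*trace(a b) - trace(1)   [split at a repeated a] = z^2 - 2
trace(b a b) = trace(b)*trace(a b) - trace(a)   [square of b] = y*z - x
so trace(b a b a^2) = trace(a)*trace(b a b a) - trace(b a b)   [square of a] = x*z^2 - y*z - x
trace(a b a^3 b) = trace(a)*trace(b a b a^2) - trace(b a b a)   [square of a] = x^2*z^2 - x*y*z - x^2 - z^2 + 2
trace(a^3 b^-1 a b) = trace(a b a^3)*trace(b) - trace(a b a^3 b)   [inverse elimination on b] = x^3*y*z - x^2*y^2 - x^2*z^2 - x*y*z + x^2 + y^2 + z^2 - 2
reduce: trace(b^-1 a^3 b^-1 a) = trace(a^3 b^-1 a)*trace(b) - trace(a^3 b^-1 a b)   [inverse elimination on b] = x^4*y^2 - 2*x^3*y*z - 2*x^2*y^2 + x^2*z^2 + 3*x*y*z - x^2 - z^2 + 2
reduce: trace(a^2 b^-1 a^-1 b^-1 a) = trace(b^-1 a^3 b^-1)*trace(a) - trace(b^-1 a^3 b^-1 a)   [inverse elimination on a] = x^3*y*z - x^4 - x^2*z^2 - 2*x*y*z + 4*x^2 + z^2 - 2
reduce: trace(b^-1 a^4 b^-1) = trace(b^-1 a^4)*trace(b) - trace(b^-1 a^4 b) = x^4*y^2 - x^3*y*z - x^4 - 3*x^2*y^2 + 2*x*y*z + 4*x^2 + y^2 - 2
trace(a^5) = trace(a)*trace(a^4) - trace(a^3) = x^5 - 5*x^3 + 5*x
so trace(a^5 b) = trace(a)*trace(a b a^3) - trace(a b a^2) = x^4*z - x^3*y - 3*x^2*z + 2*x*y + z
trace(a^4 b^-1 a) = trace(a^5)*trace(b) - trace(a^5 b) = x^5*y - x^4*z - 4*x^3*y + 3*x^2*z + 3*x*y - z
reduce: trace(a b a^4 b) = trace(a)*trace(a b a b a^2) - trace(a b a b a) = x^3*z^2 - x^2*y*z - x^3 - 2*x*z^2 + y*z + 3*x
trace(a^4 b^-1 a b) = trace(a b a^4)*trace(b) - trace(a b a^4 b) = x^4*y*z - x^3*y^2 - x^3*z^2 - 2*x^2*y*z + x^3 + 2*x*y^2 + 2*x*z^2 - 3*x
trace(b^-1 a^4 b^-1 a) = trace(a^4 b^-1 a)*trace(b) - trace(a^4 b^-1 a b) = x^5*y^2 - 2*x^4*y*z - 3*x^3*y^2 + x^3*z^2 + 5*x^2*y*z - x^3 + x*y^2 - 2*x*z^2 - y*z + 3*x
so trace(a^2 b^-1 a^-1 b^-1 a^2) = trace(b^-1 a^4 b^-1)*trace(a) - trace(b^-1 a^4 b^-1 a) = x^4*y*z - x^5 - x^3*z^2 - 3*x^2*y*z + 5*x^3 + 2*x*z^2 + y*z - 5*x
reduce: trace(a b a^2 b^-1) = trace(a b a^2)*trace(b) - trace(a b a^2 b)  (eliminate b^-1) = x^2*y*z - x*y^2 - x*z^2 + x
trace(b^-1 a b a^2 b^-1) = trace(a b a^2 b^-1)*trace(b) - trace(a b a^2)  (eliminate b^-1) = x^2*y^2*z - x*y^3 - x*y*z^2 - x^2*z + 2*x*y + z
so trace(b^2) = trace(b)*trace(b) - trace(1)  (reduce the b square) = y^2 - 2
trace(b a^2 b) = trace(a)*trace(b^2 a) - trace(b^2)  (reduce the a square) = x*y*z - x^2 - y^2 + 2
reduce: trace(a b a^2 b a) = trace(a)*trace(b a^2 b a) - trace(b a^2 b)  (reduce the a square) = x^2*z^2 - 2*x*y*z + y^2 - 2
trace(b a b a b a) = trace(b a b a)*trace(b a) - trace(a b)  (split on b) = z^3 - 3*z
so trace(b a b a b) = trace(b)*trace(a b a b) - trace(a b a)  (reduce the b square) = y*z^2 - x*z - y
reduce: trace(a b a^2 b a b) = trace(a)*trace(b a b a b a) - trace(b a b a b)  (reduce the a square) = x*z^3 - y*z^2 - 2*x*z + y
reduce: trace(a b^-1 a b a^2 b) = trace(a b a^2 b a)*trace(b) - trace(a b a^2 b a b)  (eliminate b^-1) = x^2*y*z^2 - 2*x*y^2*z - x*z^3 + y^3 + y*z^2 + 2*x*z - 3*y
so trace(b^-1 a b a^2 b^-1 a) = trace(a b^-1 a b a^2)*trace(b) - trace(a b^-1 a b a^2 b)  (eliminate b^-1) = x^3*y^2*z - x^2*y^3 - 2*x^2*y*z^2 + x*y^2*z + x*z^3 + x^2*y - 2*x*z + y
trace(a^2 b^-1 a^-1 b^-1 a b) = trace(b^-1 a b a^2 b^-1)*trace(a) - trace(b^-1 a b a^2 b^-1 a)  (eliminate a^-1) = x^2*y*z^2 - x^3*z - x*y^2*z - x*z^3 + x^2*y + 3*x*z - y
assemble the triple (trace(r) - 2; trace(r a) - x; trace(r b) - y)

x^3*y*z - x^4 - x^2*z^2 - 2*x*y*z + 4*x^2 + z^2 - 4; x^4*y*z - x^5 - x^3*z^2 - 3*x^2*y*z + 5*x^3 + 2*x*z^2 + y*z - 6*x; x^2*y*z^2 - x^3*z - x*y^2*z - x*z^3 + x^2*y + 3*x*z - 2*y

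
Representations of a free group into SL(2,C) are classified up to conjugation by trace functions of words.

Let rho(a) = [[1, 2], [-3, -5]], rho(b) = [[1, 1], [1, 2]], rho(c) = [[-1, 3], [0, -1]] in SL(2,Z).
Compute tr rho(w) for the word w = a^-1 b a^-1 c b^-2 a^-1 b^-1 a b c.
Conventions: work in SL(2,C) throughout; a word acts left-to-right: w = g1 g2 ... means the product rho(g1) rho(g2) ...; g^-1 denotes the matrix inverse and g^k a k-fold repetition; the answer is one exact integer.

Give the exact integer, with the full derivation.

-12181

rho(a^-1) = [[-5, -2], [3, 1]]
... * rho(b) = [[1, 1], [1, 2]]  ->  [[-7, -9], [4, 5]]
... * rho(a^-1) = [[-5, -2], [3, 1]]  ->  [[8, 5], [-5, -3]]
... * rho(c) = [[-1, 3], [0, -1]]  ->  [[-8, 19], [5, -12]]
... * rho(b^-1) = [[2, -1], [-1, 1]]  ->  [[-35, 27], [22, -17]]
... * rho(b^-1) = [[2, -1], [-1, 1]]  ->  [[-97, 62], [61, -39]]
... * rho(a^-1) = [[-5, -2], [3, 1]]  ->  [[671, 256], [-422, -161]]
... * rho(b^-1) = [[2, -1], [-1, 1]]  ->  [[1086, -415], [-683, 261]]
... * rho(a) = [[1, 2], [-3, -5]]  ->  [[2331, 4247], [-1466, -2671]]
... * rho(b) = [[1, 1], [1, 2]]  ->  [[6578, 10825], [-4137, -6808]]
... * rho(c) = [[-1, 3], [0, -1]]  ->  [[-6578, 8909], [4137, -5603]]
tr = -6578 + -5603 = -12181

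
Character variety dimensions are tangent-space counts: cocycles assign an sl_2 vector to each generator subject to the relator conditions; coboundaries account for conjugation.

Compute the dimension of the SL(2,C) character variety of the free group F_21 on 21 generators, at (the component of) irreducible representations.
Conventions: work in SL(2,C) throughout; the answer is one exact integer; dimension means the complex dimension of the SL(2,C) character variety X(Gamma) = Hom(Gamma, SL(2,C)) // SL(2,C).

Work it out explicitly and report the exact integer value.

Here Gamma is free of rank 21 — no relator constrains a cocycle.
A cocycle picks one sl_2 vector per generator freely, giving dim Z^1 = 3*21 = 63.
Irreducibility makes the coboundary map sl_2 -> Z^1 injective (trivial centralizer), so dim B^1 = 3.
dim H^1 = 63 - 3 = 60, which is dim X.

60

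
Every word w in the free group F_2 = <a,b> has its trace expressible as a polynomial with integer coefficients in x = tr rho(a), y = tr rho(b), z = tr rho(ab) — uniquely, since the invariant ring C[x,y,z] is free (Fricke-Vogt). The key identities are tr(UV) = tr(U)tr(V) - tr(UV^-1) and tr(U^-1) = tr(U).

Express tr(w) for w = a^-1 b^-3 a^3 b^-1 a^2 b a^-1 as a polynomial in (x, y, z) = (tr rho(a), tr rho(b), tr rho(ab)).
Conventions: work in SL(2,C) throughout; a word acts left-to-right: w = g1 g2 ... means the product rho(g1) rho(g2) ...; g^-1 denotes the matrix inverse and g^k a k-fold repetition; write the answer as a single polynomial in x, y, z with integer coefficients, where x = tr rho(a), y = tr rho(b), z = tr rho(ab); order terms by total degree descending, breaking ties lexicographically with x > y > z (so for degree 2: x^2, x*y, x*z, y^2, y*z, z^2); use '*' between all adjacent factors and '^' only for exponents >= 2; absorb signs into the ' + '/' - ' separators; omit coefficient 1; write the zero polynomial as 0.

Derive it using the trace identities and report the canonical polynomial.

-x^6*y^4*z + x^7*y^3 + x^5*y^5 + 2*x^5*y^3*z^2 + x^4*y^4*z - x^4*y^2*z^3 - x^7*y - 7*x^5*y^3 - 2*x^5*y*z^2 - 2*x^3*y^5 - 3*x^3*y^3*z^2 + x^6*z + 4*x^4*y^2*z + x^4*z^3 + x^2*y^4*z + x^2*y^2*z^3 + 6*x^5*y + 11*x^3*y^3 + 3*x^3*y*z^2 - 5*x^4*z - 7*x^2*y^2*z - x^2*z^3 - 9*x^3*y - x*y^3 + x*y*z^2 + 5*x^2*z + y^2*z + x*y - z

use: tr(a^2) = tr(a) * tr(a) - tr(1) = x^2 - 2
apply: tr(a^3) = tr(a) * tr(a^2) - tr(a) = x^3 - 3*x
use: tr(a^4) = tr(a) * tr(a^3) - tr(a^2) = x^4 - 4*x^2 + 2
apply: tr(a^5) = tr(a) * tr(a^4) - tr(a^3) = x^5 - 5*x^3 + 5*x
tr(a b a) = tr(a) * tr(b a) - tr(b) = x*z - y
use: tr(a^2 b a) = tr(a) * tr(a b a) - tr(a b) = x^2*z - x*y - z
tr(b a^4) = tr(a) * tr(a^2 b a) - tr(a^2 b) = x^3*z - x^2*y - 2*x*z + y
tr(a b a^4) = tr(a) * tr(b a^4) - tr(b a^3) = x^4*z - x^3*y - 3*x^2*z + 2*x*y + z
apply: tr(a^5 b a) = tr(a) * tr(a b a^4) - tr(a b a^3) = x^5*z - x^4*y - 4*x^3*z + 3*x^2*y + 3*x*z - y
use: tr(b a b a) = tr(a b) * tr(a b) - tr(1) = z^2 - 2
apply: tr(b a b) = tr(b) * tr(a b) - tr(a) = y*z - x
use: tr(b a b a^2) = tr(a) * tr(b a b a) - tr(b a b) = x*z^2 - y*z - x
tr(b a b a^3) = tr(a) * tr(b a b a^2) - tr(b a b a) = x^2*z^2 - x*y*z - x^2 - z^2 + 2
use: tr(a b a b a^3) = tr(a) * tr(b a b a^3) - tr(b a b a^2) = x^3*z^2 - x^2*y*z - x^3 - 2*x*z^2 + y*z + 3*x
tr(a^5 b a b) = tr(a) * tr(a b a b a^3) - tr(a b a b a^2) = x^4*z^2 - x^3*y*z - x^4 - 3*x^2*z^2 + 2*x*y*z + 4*x^2 + z^2 - 2
use: tr(b^-1 a^5 b a) = tr(a^5 b a) * tr(b) - tr(a^5 b a b) = x^5*y*z - x^4*y^2 - x^4*z^2 - 3*x^3*y*z + x^4 + 3*x^2*y^2 + 3*x^2*z^2 + x*y*z - 4*x^2 - y^2 - z^2 + 2
tr(b^-1 a^5 b a^-1) = tr(b^-1 a^5 b) * tr(a) - tr(b^-1 a^5 b a) = -x^5*y*z + x^6 + x^4*y^2 + x^4*z^2 + 3*x^3*y*z - 6*x^4 - 3*x^2*y^2 - 3*x^2*z^2 - x*y*z + 9*x^2 + y^2 + z^2 - 2
use: tr(b^-1 a^5 b a^-1 b^-1) = tr(b^-1 a^5 b a^-1) * tr(b) - tr(b^-1 a^5 b a^-1 b) = -x^5*y^2*z + x^6*y + x^4*y^3 + x^4*y*z^2 + 3*x^3*y^2*z - 6*x^4*y - 3*x^2*y^3 - 3*x^2*y*z^2 - x^3*z - x*y^2*z + 10*x^2*y + y^3 + y*z^2 + 2*x*z - 3*y
tr(a^-1 b^-3 a^5 b) = tr(b^-1 a^5 b a^-1 b^-1) * tr(b) - tr(b^-1 a^5 b a^-1) = -x^5*y^3*z + x^6*y^2 + x^4*y^4 + x^4*y^2*z^2 + x^5*y*z + 3*x^3*y^3*z - x^6 - 7*x^4*y^2 - x^4*z^2 - 3*x^2*y^4 - 3*x^2*y^2*z^2 - 4*x^3*y*z - x*y^3*z + 6*x^4 + 13*x^2*y^2 + 3*x^2*z^2 + y^4 + y^2*z^2 + 3*x*y*z - 9*x^2 - 4*y^2 - z^2 + 2
apply: tr(a^5 b^-1) = tr(a^5) * tr(b) - tr(a^5 b) = x^5*y - x^4*z - 4*x^3*y + 3*x^2*z + 3*x*y - z
tr(b^-2 a^5) = tr(a^5 b^-1) * tr(b) - tr(a^5) = x^5*y^2 - x^4*y*z - x^5 - 4*x^3*y^2 + 3*x^2*y*z + 5*x^3 + 3*x*y^2 - y*z - 5*x
tr(a^2 b a^-2 b^-3 a^3) = tr(a^-1 b^-3 a^5 b) * tr(a) - tr(a^-1 b^-3 a^5 b a) = -x^6*y^3*z + x^7*y^2 + x^5*y^4 + x^5*y^2*z^2 + x^6*y*z + 3*x^4*y^3*z - x^7 - 8*x^5*y^2 - x^5*z^2 - 3*x^3*y^4 - 3*x^3*y^2*z^2 - 3*x^4*y*z - x^2*y^3*z + 7*x^5 + 17*x^3*y^2 + 3*x^3*z^2 + x*y^4 + x*y^2*z^2 - 14*x^3 - 7*x*y^2 - x*z^2 + y*z + 7*x
tr(b^2 a b a) = tr(b) * tr(a b a b) - tr(a b a) = y*z^2 - x*z - y
apply: tr(b^2 a b) = tr(b) * tr(a b^2) - tr(a b) = y^2*z - x*y - z
tr(b a^2 b^2 a) = tr(a) * tr(b^2 a b a) - tr(b^2 a b) = x*y*z^2 - x^2*z - y^2*z + z
tr(b a^2 b) = tr(b) * tr(a^2 b) - tr(a^2) = x*y*z - x^2 - y^2 + 2
apply: tr(b a^2 b^2) = tr(b) * tr(b a^2 b) - tr(b a^2) = x*y^2*z - x^2*y - y^3 - x*z + 3*y
use: tr(a b a^2 b^2 a) = tr(a) * tr(b a^2 b^2 a) - tr(b a^2 b^2) = x^2*y*z^2 - x^3*z - 2*x*y^2*z + x^2*y + y^3 + 2*x*z - 3*y
apply: tr(b a^3 b a^2 b) = tr(a) * tr(a b a^2 b^2 a) - tr(a b a^2 b^2) = x^3*y*z^2 - x^4*z - 2*x^2*y^2*z + x^3*y + x*y^3 - x*y*z^2 + 3*x^2*z + y^2*z - 3*x*y - z
apply: tr(b a b a b a) = tr(a b) * tr(a b a b) - tr(a^-1 b^-1) = z^3 - 3*z
use: tr(b a^2 b a b a) = tr(a) * tr(b a b a b a) - tr(b a b a b) = x*z^3 - y*z^2 - 2*x*z + y
use: tr(b a^2 b a b) = tr(b) * tr(a^2 b a b) - tr(a^2 b a) = x*y*z^2 - x^2*z - y^2*z + z
tr(b a^2 b a b a^2) = tr(a) * tr(b a^2 b a b a) - tr(b a^2 b a b) = x^2*z^3 - 2*x*y*z^2 - x^2*z + y^2*z + x*y - z
use: tr(b a^3 b a^2 b a) = tr(a) * tr(b a^2 b a b a^2) - tr(b a^2 b a b a) = x^3*z^3 - 2*x^2*y*z^2 - x^3*z + x*y^2*z - x*z^3 + x^2*y + y*z^2 + x*z - y
use: tr(b a^3 b a^2 b a^-1) = tr(b a^3 b a^2 b) * tr(a) - tr(b a^3 b a^2 b a) = x^4*y*z^2 - x^5*z - 2*x^3*y^2*z - x^3*z^3 + x^4*y + x^2*y^3 + x^2*y*z^2 + 4*x^3*z + x*z^3 - 4*x^2*y - y*z^2 - 2*x*z + y
tr(a^3 b a^2 b a^-2 b) = tr(b a^3 b a^2 b a^-1) * tr(a) - tr(b a^3 b a^2 b) = x^5*y*z^2 - x^6*z - 2*x^4*y^2*z - x^4*z^3 + x^5*y + x^3*y^3 + 5*x^4*z + 2*x^2*y^2*z + x^2*z^3 - 5*x^3*y - x*y^3 - 5*x^2*z - y^2*z + 4*x*y + z
use: tr(b^-1 a^3 b a^2 b a^-2) = tr(a^3 b a^2 b a^-2) * tr(b) - tr(a^3 b a^2 b a^-2 b) = -x^5*y*z^2 + x^6*z + 2*x^4*y^2*z + x^4*z^3 - x^5*y - x^3*y^3 - 5*x^4*z - 2*x^2*y^2*z - x^2*z^3 + 5*x^3*y + x*y^3 + x*y*z^2 + 5*x^2*z - 5*x*y - z
apply: tr(b^-1 a^3 b a^2 b a^-2 b^-1) = tr(b^-1 a^3 b a^2 b a^-2) * tr(b) - tr(b^-1 a^3 b a^2 b a^-2 b) = -x^5*y^2*z^2 + x^6*y*z + 2*x^4*y^3*z + x^4*y*z^3 - x^5*y^2 - x^3*y^4 - 5*x^4*y*z - 2*x^2*y^3*z - x^2*y*z^3 + 5*x^3*y^2 + x*y^4 + x*y^2*z^2 + 5*x^2*y*z - 5*x*y^2 - x*z^2 + x
tr(a^2 b a^-2 b^-3 a^3 b) = tr(b^-1 a^3 b a^2 b a^-2 b^-1) * tr(b) - tr(b^-1 a^3 b a^2 b a^-2) = -x^5*y^3*z^2 + x^6*y^2*z + 2*x^4*y^4*z + x^4*y^2*z^3 - x^5*y^3 + x^5*y*z^2 - x^3*y^5 - x^6*z - 7*x^4*y^2*z - x^4*z^3 - 2*x^2*y^4*z - x^2*y^2*z^3 + x^5*y + 6*x^3*y^3 + x*y^5 + x*y^3*z^2 + 5*x^4*z + 7*x^2*y^2*z + x^2*z^3 - 5*x^3*y - 6*x*y^3 - 2*x*y*z^2 - 5*x^2*z + 6*x*y + z
use: tr(a^-1 b^-3 a^3 b^-1 a^2 b a^-1) = tr(a^2 b a^-2 b^-3 a^3) * tr(b) - tr(a^2 b a^-2 b^-3 a^3 b) = -x^6*y^4*z + x^7*y^3 + x^5*y^5 + 2*x^5*y^3*z^2 + x^4*y^4*z - x^4*y^2*z^3 - x^7*y - 7*x^5*y^3 - 2*x^5*y*z^2 - 2*x^3*y^5 - 3*x^3*y^3*z^2 + x^6*z + 4*x^4*y^2*z + x^4*z^3 + x^2*y^4*z + x^2*y^2*z^3 + 6*x^5*y + 11*x^3*y^3 + 3*x^3*y*z^2 - 5*x^4*z - 7*x^2*y^2*z - x^2*z^3 - 9*x^3*y - x*y^3 + x*y*z^2 + 5*x^2*z + y^2*z + x*y - z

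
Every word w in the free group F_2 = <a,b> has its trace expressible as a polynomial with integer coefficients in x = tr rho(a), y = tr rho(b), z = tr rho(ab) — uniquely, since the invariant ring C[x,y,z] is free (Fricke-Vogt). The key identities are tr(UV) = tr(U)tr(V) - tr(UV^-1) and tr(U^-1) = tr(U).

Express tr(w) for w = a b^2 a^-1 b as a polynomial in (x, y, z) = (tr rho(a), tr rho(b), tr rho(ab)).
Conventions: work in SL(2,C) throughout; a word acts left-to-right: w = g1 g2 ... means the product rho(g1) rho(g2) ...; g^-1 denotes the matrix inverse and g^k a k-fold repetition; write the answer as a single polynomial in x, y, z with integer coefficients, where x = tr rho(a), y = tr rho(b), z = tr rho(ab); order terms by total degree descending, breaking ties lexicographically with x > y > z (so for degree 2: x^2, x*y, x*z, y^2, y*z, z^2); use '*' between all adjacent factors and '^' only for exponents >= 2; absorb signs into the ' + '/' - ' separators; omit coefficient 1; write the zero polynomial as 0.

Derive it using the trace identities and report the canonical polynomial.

trace(a b^2) = trace(b)*trace(a b) - trace(a) = y*z - x
trace(b a b^2) = trace(b)*trace(a b^2) - trace(a b) = y^2*z - x*y - z
trace(a b a b) = trace(b a)*trace(b a) - trace(1)   [split at repeated b] = z^2 - 2
trace(a b a) = trace(a)*trace(b a) - trace(b) = x*z - y
trace(b a b^2 a) = trace(b)*trace(a b a b) - trace(a b a) = y*z^2 - x*z - y
trace(a b^2 a^-1 b) = trace(b a b^2)*trace(a) - trace(b a b^2 a) = x*y^2*z - x^2*y - y*z^2 + y

x*y^2*z - x^2*y - y*z^2 + y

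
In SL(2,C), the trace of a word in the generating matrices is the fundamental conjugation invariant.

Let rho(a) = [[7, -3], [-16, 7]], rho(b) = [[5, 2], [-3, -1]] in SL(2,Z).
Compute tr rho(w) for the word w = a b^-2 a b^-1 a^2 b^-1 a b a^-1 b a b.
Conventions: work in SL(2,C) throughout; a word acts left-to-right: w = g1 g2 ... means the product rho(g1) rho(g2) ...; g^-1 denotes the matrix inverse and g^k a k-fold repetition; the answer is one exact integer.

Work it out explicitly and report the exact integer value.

rho(a) = [[7, -3], [-16, 7]]
... * rho(b^-1) = [[-1, -2], [3, 5]]  ->  [[-16, -29], [37, 67]]
... * rho(b^-1) = [[-1, -2], [3, 5]]  ->  [[-71, -113], [164, 261]]
... * rho(a) = [[7, -3], [-16, 7]]  ->  [[1311, -578], [-3028, 1335]]
... * rho(b^-1) = [[-1, -2], [3, 5]]  ->  [[-3045, -5512], [7033, 12731]]
... * rho(a) = [[7, -3], [-16, 7]]  ->  [[66877, -29449], [-154465, 68018]]
... * rho(a) = [[7, -3], [-16, 7]]  ->  [[939323, -406774], [-2169543, 939521]]
... * rho(b^-1) = [[-1, -2], [3, 5]]  ->  [[-2159645, -3912516], [4988106, 9036691]]
... * rho(a) = [[7, -3], [-16, 7]]  ->  [[47482741, -20908677], [-109670314, 48292519]]
... * rho(b) = [[5, 2], [-3, -1]]  ->  [[300139736, 115874159], [-693229127, -267633147]]
... * rho(a^-1) = [[7, 3], [16, 7]]  ->  [[3954964696, 1711538321], [-9134734241, -3953119410]]
... * rho(b) = [[5, 2], [-3, -1]]  ->  [[14640208517, 6198391071], [-33814312975, -14316349072]]
... * rho(a) = [[7, -3], [-16, 7]]  ->  [[3307202483, -531888054], [-7638605673, 1228495421]]
... * rho(b) = [[5, 2], [-3, -1]]  ->  [[18131676577, 7146293020], [-41878514628, -16505706767]]
tr = 18131676577 + -16505706767 = 1625969810

1625969810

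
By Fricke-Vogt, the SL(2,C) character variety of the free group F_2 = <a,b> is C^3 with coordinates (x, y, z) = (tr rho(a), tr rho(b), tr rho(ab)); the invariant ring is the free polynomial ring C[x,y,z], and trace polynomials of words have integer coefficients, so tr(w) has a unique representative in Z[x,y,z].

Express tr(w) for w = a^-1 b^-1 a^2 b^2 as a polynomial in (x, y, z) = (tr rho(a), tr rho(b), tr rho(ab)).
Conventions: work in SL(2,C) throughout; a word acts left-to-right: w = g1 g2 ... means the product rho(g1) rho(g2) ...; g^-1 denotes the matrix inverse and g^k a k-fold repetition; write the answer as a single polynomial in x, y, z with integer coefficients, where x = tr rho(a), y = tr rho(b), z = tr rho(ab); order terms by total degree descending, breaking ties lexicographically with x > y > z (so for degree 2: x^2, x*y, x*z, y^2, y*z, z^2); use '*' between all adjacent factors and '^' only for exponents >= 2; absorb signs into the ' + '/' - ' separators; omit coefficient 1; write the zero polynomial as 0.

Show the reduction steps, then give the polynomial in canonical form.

trace(a^2 b) = trace(a) trace(b a) - trace(b) = x*z - y
trace(a^3 b) = trace(a) trace(b a^2) - trace(b a) = x^2*z - x*y - z
reduce: trace(a^2) = trace(a) trace(a) - trace(1) = x^2 - 2
trace(a^3) = trace(a) trace(a^2) - trace(a) = x^3 - 3*x
reduce: trace(a^2 b^2 a) = trace(b) trace(a^3 b) - trace(a^3) = x^2*y*z - x^3 - x*y^2 - y*z + 3*x
trace(a b a b) = trace(a b) trace(a b) - trace(1) = z^2 - 2
so trace(b^2 a b a) = trace(b) trace(a b a b) - trace(a b a) = y*z^2 - x*z - y
trace(b a b) = trace(b) trace(a b) - trace(a) = y*z - x
reduce: trace(b^2 a b) = trace(b) trace(b a b) - trace(b a) = y^2*z - x*y - z
trace(a^2 b^2 a b) = trace(a) trace(b^2 a b a) - trace(b^2 a b) = x*y*z^2 - x^2*z - y^2*z + z
trace(b^-1 a^2 b^2 a) = trace(a^2 b^2 a) trace(b) - trace(a^2 b^2 a b) = x^2*y^2*z - x^3*y - x*y^3 - x*y*z^2 + x^2*z + 3*x*y - z
trace(a^-1 b^-1 a^2 b^2) = trace(b^-1 a^2 b^2) trace(a) - trace(b^-1 a^2 b^2 a) = -x^2*y^2*z + x^3*y + x*y^3 + x*y*z^2 - 4*x*y + z

-x^2*y^2*z + x^3*y + x*y^3 + x*y*z^2 - 4*x*y + z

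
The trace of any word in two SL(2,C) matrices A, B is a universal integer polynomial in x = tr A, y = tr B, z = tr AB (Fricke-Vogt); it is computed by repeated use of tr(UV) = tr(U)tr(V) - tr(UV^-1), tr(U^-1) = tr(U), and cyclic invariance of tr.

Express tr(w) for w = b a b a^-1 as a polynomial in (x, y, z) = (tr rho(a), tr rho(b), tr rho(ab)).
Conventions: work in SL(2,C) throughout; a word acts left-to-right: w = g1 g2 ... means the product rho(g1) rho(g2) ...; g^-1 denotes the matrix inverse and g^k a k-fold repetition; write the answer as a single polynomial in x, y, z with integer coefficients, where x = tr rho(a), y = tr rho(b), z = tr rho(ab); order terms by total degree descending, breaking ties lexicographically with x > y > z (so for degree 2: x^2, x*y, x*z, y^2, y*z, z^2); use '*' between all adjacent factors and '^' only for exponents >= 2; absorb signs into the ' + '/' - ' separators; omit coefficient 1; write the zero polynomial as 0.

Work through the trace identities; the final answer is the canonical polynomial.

x*y*z - x^2 - z^2 + 2

tr(b a b) = tr(b) tr(a b) - tr(a)   [square of b] = y*z - x
and tr(b a b a) = tr(a b) tr(a b) - tr(1)   [split at a repeated a] = z^2 - 2
and tr(b a b a^-1) = tr(b a b) tr(a) - tr(b a b a)   [inverse elimination on a] = x*y*z - x^2 - z^2 + 2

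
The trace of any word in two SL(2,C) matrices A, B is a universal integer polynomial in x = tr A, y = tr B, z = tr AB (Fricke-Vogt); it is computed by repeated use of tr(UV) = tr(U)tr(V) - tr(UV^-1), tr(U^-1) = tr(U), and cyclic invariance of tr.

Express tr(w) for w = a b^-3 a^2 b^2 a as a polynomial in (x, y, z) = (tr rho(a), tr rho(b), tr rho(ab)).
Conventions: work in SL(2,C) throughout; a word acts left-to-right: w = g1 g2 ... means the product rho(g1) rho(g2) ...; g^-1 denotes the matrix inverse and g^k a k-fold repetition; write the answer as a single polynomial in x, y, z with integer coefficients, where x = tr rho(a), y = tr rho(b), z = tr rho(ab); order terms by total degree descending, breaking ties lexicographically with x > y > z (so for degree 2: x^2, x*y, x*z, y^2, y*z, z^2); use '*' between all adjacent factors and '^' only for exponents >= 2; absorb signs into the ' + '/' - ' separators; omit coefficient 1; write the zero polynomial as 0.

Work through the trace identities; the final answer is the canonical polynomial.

x^3*y^4*z - x^4*y^3 - x^2*y^5 - x^2*y^3*z^2 - x^3*y^2*z + 2*x^4*y + 5*x^2*y^3 + x^2*y*z^2 - x^3*z - 7*x^2*y + 2*x*z + y

trace(a^2 b) = trace(a) * trace(b a) - trace(b) = x*z - y
trace(a^2) = trace(a) * trace(a) - trace(1) = x^2 - 2
trace(a b^2 a) = trace(b) * trace(a^2 b) - trace(a^2) = x*y*z - x^2 - y^2 + 2
trace(a b^2) = trace(b) * trace(a b) - trace(a) = y*z - x
trace(b^2 a^3) = trace(a) * trace(a b^2 a) - trace(a b^2) = x^2*y*z - x^3 - x*y^2 - y*z + 3*x
trace(a^2 b^2 a^2) = trace(a) * trace(b^2 a^3) - trace(b^2 a^2) = x^3*y*z - x^4 - x^2*y^2 - 2*x*y*z + 4*x^2 + y^2 - 2
trace(b a b a) = trace(a b) * trace(a b) - trace(1) = z^2 - 2
trace(b a^2 b a) = trace(a) * trace(b a b a) - trace(b a b) = x*z^2 - y*z - x
trace(a^2 b a^2 b) = trace(a) * trace(b a^2 b a) - trace(b a^2 b) = x^2*z^2 - 2*x*y*z + y^2 - 2
trace(b a^3) = trace(a) * trace(a b a) - trace(a b) = x^2*z - x*y - z
trace(a^2 b a^2) = trace(a) * trace(b a^3) - trace(b a^2) = x^3*z - x^2*y - 2*x*z + y
trace(a^2 b^2 a^2 b) = trace(b) * trace(a^2 b a^2 b) - trace(a^2 b a^2) = x^2*y*z^2 - x^3*z - 2*x*y^2*z + x^2*y + y^3 + 2*x*z - 3*y
trace(b^-1 a^2 b^2 a^2) = trace(a^2 b^2 a^2) * trace(b) - trace(a^2 b^2 a^2 b) = x^3*y^2*z - x^4*y - x^2*y^3 - x^2*y*z^2 + x^3*z + 3*x^2*y - 2*x*z + y
trace(b^-2 a^2 b^2 a^2) = trace(b^-1 a^2 b^2 a^2) * trace(b) - trace(b^-1 a^2 b^2 a^2 b) = x^3*y^3*z - x^4*y^2 - x^2*y^4 - x^2*y^2*z^2 + x^4 + 4*x^2*y^2 - 4*x^2 + 2
trace(a b^-3 a^2 b^2 a) = trace(b^-2 a^2 b^2 a^2) * trace(b) - trace(b^-2 a^2 b^2 a^2 b) = x^3*y^4*z - x^4*y^3 - x^2*y^5 - x^2*y^3*z^2 - x^3*y^2*z + 2*x^4*y + 5*x^2*y^3 + x^2*y*z^2 - x^3*z - 7*x^2*y + 2*x*z + y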